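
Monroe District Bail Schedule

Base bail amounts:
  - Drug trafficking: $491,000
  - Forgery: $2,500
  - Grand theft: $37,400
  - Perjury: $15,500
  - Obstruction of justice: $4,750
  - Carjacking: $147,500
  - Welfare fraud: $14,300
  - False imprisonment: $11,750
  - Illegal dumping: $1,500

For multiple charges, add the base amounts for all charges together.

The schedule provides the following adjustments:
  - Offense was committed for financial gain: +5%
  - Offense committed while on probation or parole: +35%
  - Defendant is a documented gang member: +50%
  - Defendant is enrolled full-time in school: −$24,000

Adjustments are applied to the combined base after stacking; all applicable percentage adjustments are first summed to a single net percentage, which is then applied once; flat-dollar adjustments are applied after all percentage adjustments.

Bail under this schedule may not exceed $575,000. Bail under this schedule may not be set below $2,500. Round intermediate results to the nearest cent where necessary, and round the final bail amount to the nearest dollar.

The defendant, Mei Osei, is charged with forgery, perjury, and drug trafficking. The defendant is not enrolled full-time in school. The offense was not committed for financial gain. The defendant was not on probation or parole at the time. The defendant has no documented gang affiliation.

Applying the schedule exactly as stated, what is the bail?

Base amounts from the schedule: forgery $2,500; perjury $15,500; drug trafficking $491,000.
Stacking rule: sum of all bases. $2,500 + $15,500 + $491,000 = $509,000.
No adjustment factors apply to this defendant.
$509,000 is within the $575,000 maximum.
$509,000 is at or above the $2,500 minimum.

$509,000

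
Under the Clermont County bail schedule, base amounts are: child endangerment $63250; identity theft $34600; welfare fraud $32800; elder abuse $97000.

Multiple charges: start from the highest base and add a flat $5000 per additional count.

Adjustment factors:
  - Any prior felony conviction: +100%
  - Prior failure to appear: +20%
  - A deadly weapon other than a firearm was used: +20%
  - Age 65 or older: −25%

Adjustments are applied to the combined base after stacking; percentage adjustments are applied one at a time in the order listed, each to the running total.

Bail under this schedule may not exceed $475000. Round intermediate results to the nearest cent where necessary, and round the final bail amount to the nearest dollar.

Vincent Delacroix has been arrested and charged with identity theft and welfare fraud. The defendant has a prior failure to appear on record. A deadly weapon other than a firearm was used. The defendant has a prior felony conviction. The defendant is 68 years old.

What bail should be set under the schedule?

$85536

Base amounts from the schedule: identity theft $34600; welfare fraud $32800.
Stacking rule: highest base plus $5000 per additional charge. Highest is identity theft at $34600; 1 additional charge → +$5000. Combined base = $39600.
Any prior felony conviction (+100%): $39600 × 2 = $79200.
Prior failure to appear (+20%): $79200 × 1.2 = $95040.
A deadly weapon other than a firearm was used (+20%): $95040 × 1.2 = $114048.
Age 65 or older (−25%): $114048 × 0.75 = $85536.
$85536 is within the $475000 maximum.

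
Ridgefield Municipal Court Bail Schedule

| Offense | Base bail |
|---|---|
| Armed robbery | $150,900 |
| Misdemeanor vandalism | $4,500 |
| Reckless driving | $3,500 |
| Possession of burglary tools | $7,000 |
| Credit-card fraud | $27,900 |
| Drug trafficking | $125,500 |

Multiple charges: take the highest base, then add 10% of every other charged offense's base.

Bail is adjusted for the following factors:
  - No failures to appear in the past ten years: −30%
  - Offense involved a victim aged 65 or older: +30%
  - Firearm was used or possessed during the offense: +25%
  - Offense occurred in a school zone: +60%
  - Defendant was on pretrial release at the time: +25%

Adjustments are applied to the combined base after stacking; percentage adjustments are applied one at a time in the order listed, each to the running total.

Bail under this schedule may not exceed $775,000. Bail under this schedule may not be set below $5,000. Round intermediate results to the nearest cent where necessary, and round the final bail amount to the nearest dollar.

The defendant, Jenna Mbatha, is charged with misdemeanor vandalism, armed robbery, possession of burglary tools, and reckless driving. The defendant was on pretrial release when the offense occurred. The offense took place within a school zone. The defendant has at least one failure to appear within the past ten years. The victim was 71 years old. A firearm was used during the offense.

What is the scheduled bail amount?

$495,300

Base amounts from the schedule: misdemeanor vandalism $4,500; armed robbery $150,900; possession of burglary tools $7,000; reckless driving $3,500.
Stacking rule: highest base plus 10% of each additional charge. Highest is armed robbery at $150,900. Additional: $4,500 × 10% = $450; $7,000 × 10% = $700; $3,500 × 10% = $350. Combined base = $150,900 + $1,500 = $152,400.
Offense involved a victim aged 65 or older (+30%): $152,400 × 1.3 = $198,120.
Firearm was used or possessed during the offense (+25%): $198,120 × 1.25 = $247,650.
Offense occurred in a school zone (+60%): $247,650 × 1.6 = $396,240.
Defendant was on pretrial release at the time (+25%): $396,240 × 1.25 = $495,300.
$495,300 is within the $775,000 maximum.
$495,300 is at or above the $5,000 minimum.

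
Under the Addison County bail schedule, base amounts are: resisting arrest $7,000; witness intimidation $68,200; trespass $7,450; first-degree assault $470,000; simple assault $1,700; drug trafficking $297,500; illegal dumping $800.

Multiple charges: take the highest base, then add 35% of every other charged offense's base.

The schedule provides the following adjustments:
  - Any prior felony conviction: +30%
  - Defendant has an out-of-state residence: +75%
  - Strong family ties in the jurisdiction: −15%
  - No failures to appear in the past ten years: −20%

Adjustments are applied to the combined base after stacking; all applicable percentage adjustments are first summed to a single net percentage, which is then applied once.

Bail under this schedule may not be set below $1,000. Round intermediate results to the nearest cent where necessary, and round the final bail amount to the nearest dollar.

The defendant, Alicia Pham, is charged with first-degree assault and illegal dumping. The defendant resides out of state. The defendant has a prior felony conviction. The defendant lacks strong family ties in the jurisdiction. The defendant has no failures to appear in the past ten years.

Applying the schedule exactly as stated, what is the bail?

Base amounts from the schedule: first-degree assault $470,000; illegal dumping $800.
Stacking rule: highest base plus 35% of each additional charge. Highest is first-degree assault at $470,000. Additional: $800 × 35% = $280. Combined base = $470,000 + $280 = $470,280.
Net percentage adjustment: +30% +75% −20% = +85%. $470,280 × 1.85 = $870,018.
$870,018 is at or above the $1,000 minimum.

$870,018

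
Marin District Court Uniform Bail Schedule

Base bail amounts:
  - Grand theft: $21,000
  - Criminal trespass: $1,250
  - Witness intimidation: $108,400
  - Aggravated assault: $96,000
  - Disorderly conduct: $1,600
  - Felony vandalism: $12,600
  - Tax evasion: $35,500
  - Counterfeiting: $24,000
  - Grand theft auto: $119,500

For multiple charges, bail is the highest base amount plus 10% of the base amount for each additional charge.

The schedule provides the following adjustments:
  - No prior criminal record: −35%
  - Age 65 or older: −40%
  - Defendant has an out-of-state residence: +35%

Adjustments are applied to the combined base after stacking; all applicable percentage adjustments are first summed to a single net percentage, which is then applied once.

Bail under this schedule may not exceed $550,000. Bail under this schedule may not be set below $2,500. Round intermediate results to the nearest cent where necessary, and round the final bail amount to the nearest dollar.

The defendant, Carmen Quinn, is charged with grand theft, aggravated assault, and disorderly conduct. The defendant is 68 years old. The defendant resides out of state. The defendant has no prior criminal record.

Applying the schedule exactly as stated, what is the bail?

Base amounts from the schedule: grand theft $21,000; aggravated assault $96,000; disorderly conduct $1,600.
Stacking rule: highest base plus 10% of each additional charge. Highest is aggravated assault at $96,000. Additional: $21,000 × 10% = $2,100; $1,600 × 10% = $160. Combined base = $96,000 + $2,260 = $98,260.
Net percentage adjustment: −35% −40% +35% = −40%. $98,260 × 0.6 = $58,956.
$58,956 is within the $550,000 maximum.
$58,956 is at or above the $2,500 minimum.

$58,956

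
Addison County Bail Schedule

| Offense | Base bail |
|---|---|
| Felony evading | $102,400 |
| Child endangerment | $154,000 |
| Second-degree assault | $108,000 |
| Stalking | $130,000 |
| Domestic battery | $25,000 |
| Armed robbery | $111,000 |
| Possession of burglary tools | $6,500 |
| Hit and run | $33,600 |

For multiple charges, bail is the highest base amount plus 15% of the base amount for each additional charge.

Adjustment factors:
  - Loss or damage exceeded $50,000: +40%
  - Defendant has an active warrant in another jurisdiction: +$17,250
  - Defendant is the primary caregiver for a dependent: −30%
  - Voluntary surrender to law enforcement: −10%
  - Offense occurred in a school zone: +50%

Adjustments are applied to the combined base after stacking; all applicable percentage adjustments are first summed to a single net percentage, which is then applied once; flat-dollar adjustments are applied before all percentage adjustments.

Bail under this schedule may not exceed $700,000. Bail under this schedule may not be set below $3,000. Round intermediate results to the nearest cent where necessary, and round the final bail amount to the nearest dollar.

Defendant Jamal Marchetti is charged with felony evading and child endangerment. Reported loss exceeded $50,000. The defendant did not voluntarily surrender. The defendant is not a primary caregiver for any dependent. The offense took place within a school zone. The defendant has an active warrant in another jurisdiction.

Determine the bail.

$354,559

Base amounts from the schedule: felony evading $102,400; child endangerment $154,000.
Stacking rule: highest base plus 15% of each additional charge. Highest is child endangerment at $154,000. Additional: $102,400 × 15% = $15,360. Combined base = $154,000 + $15,360 = $169,360.
Defendant has an active warrant in another jurisdiction (+$17,250 flat): $169,360 + $17,250 = $186,610.
Net percentage adjustment: +40% +50% = +90%. $186,610 × 1.9 = $354,559.
$354,559 is within the $700,000 maximum.
$354,559 is at or above the $3,000 minimum.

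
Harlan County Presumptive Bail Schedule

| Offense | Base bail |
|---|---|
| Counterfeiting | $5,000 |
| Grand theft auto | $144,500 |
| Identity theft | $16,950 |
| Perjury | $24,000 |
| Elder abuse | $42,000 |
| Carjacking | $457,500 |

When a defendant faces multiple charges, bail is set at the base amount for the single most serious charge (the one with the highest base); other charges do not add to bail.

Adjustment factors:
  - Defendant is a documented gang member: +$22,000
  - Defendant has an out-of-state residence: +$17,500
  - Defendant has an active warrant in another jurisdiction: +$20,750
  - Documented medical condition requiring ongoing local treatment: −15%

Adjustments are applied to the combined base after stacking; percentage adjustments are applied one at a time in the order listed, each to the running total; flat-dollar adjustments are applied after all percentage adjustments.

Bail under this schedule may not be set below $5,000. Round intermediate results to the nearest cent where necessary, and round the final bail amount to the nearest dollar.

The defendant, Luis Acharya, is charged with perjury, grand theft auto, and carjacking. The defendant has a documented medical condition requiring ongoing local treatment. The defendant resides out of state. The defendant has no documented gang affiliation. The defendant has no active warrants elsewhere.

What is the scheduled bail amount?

Base amounts from the schedule: perjury $24,000; grand theft auto $144,500; carjacking $457,500.
Stacking rule: use the highest base only. Highest is carjacking at $457,500. Combined base = $457,500.
Documented medical condition requiring ongoing local treatment (−15%): $457,500 × 0.85 = $388,875.
Defendant has an out-of-state residence (+$17,500 flat): $388,875 + $17,500 = $406,375.
$406,375 is at or above the $5,000 minimum.

$406,375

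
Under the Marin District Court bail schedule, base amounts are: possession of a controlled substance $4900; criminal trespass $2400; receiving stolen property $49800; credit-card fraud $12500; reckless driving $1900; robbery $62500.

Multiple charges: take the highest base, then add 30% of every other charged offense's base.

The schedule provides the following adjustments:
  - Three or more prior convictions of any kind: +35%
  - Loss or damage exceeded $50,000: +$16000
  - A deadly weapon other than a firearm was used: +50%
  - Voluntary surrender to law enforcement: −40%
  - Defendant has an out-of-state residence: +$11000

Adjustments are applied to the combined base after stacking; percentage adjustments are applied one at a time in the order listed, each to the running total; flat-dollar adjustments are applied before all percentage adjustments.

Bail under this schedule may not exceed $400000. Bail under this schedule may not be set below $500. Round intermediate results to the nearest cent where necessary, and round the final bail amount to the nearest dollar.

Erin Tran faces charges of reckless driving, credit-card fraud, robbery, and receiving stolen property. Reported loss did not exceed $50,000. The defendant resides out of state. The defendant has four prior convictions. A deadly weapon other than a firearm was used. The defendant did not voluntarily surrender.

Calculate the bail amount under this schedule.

$187839

Base amounts from the schedule: reckless driving $1900; credit-card fraud $12500; robbery $62500; receiving stolen property $49800.
Stacking rule: highest base plus 30% of each additional charge. Highest is robbery at $62500. Additional: $1900 × 30% = $570; $12500 × 30% = $3750; $49800 × 30% = $14940. Combined base = $62500 + $19260 = $81760.
Defendant has an out-of-state residence (+$11000 flat): $81760 + $11000 = $92760.
Three or more prior convictions of any kind (+35%): $92760 × 1.35 = $125226.
A deadly weapon other than a firearm was used (+50%): $125226 × 1.5 = $187839.
$187839 is within the $400000 maximum.
$187839 is at or above the $500 minimum.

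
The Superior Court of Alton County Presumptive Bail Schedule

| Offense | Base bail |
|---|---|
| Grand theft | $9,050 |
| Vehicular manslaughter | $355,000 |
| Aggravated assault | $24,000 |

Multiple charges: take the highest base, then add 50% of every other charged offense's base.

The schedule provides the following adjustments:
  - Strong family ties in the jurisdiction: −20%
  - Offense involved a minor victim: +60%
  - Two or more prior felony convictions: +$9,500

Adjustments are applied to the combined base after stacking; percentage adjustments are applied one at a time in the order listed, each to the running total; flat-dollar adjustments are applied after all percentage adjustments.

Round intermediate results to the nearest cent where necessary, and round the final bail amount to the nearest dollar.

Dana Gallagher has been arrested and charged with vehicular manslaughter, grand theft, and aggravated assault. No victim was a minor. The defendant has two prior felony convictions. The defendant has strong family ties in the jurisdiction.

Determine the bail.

$306,720

Base amounts from the schedule: vehicular manslaughter $355,000; grand theft $9,050; aggravated assault $24,000.
Stacking rule: highest base plus 50% of each additional charge. Highest is vehicular manslaughter at $355,000. Additional: $9,050 × 50% = $4,525; $24,000 × 50% = $12,000. Combined base = $355,000 + $16,525 = $371,525.
Strong family ties in the jurisdiction (−20%): $371,525 × 0.8 = $297,220.
Two or more prior felony convictions (+$9,500 flat): $297,220 + $9,500 = $306,720.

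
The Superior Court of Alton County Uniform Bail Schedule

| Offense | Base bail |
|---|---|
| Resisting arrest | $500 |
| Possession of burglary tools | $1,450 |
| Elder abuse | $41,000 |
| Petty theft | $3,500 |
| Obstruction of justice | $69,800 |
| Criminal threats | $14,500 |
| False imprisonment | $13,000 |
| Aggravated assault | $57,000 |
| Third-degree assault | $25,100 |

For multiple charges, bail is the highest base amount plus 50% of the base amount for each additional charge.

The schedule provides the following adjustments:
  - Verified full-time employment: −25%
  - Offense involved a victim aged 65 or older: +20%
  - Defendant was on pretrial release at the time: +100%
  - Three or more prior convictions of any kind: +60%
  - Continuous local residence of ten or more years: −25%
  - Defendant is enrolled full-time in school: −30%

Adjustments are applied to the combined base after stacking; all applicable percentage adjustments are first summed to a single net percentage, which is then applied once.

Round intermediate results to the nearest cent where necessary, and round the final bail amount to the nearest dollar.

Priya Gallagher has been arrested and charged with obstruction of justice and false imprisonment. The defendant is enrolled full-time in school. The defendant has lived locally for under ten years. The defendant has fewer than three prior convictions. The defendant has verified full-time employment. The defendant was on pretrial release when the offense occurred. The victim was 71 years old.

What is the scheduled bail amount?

$125,895

Base amounts from the schedule: obstruction of justice $69,800; false imprisonment $13,000.
Stacking rule: highest base plus 50% of each additional charge. Highest is obstruction of justice at $69,800. Additional: $13,000 × 50% = $6,500. Combined base = $69,800 + $6,500 = $76,300.
Net percentage adjustment: −25% +20% +100% −30% = +65%. $76,300 × 1.65 = $125,895.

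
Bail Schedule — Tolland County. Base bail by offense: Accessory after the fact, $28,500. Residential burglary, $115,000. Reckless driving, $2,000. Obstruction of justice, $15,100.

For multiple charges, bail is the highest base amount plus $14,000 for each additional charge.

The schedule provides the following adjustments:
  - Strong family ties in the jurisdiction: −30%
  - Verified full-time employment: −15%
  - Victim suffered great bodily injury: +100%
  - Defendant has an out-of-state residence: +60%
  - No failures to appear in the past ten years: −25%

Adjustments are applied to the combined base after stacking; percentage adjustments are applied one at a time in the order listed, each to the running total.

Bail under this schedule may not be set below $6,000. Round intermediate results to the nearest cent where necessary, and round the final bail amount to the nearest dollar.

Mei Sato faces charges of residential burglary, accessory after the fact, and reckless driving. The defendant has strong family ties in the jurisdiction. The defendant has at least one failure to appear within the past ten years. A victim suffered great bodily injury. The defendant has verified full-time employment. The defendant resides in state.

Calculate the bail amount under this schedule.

$170,170

Base amounts from the schedule: residential burglary $115,000; accessory after the fact $28,500; reckless driving $2,000.
Stacking rule: highest base plus $14,000 per additional charge. Highest is residential burglary at $115,000; 2 additional charges → +$28,000. Combined base = $143,000.
Strong family ties in the jurisdiction (−30%): $143,000 × 0.7 = $100,100.
Verified full-time employment (−15%): $100,100 × 0.85 = $85,085.
Victim suffered great bodily injury (+100%): $85,085 × 2 = $170,170.
$170,170 is at or above the $6,000 minimum.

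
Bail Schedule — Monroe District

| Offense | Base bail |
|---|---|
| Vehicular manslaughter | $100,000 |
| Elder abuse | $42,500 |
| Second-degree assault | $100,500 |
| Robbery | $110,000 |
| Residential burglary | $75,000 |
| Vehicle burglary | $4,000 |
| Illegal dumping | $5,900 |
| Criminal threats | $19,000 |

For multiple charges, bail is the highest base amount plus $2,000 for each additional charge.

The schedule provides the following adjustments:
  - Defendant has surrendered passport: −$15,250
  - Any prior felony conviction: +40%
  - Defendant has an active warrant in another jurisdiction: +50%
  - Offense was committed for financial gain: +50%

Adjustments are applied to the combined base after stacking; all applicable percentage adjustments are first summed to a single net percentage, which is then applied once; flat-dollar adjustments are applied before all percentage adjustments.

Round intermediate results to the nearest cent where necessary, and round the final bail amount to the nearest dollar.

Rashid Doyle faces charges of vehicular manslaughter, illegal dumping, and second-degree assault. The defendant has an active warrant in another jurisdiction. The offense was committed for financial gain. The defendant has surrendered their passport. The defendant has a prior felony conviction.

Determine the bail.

$214,200

Base amounts from the schedule: vehicular manslaughter $100,000; illegal dumping $5,900; second-degree assault $100,500.
Stacking rule: highest base plus $2,000 per additional charge. Highest is second-degree assault at $100,500; 2 additional charges → +$4,000. Combined base = $104,500.
Defendant has surrendered passport (−$15,250 flat): $104,500 − $15,250 = $89,250.
Net percentage adjustment: +40% +50% +50% = +140%. $89,250 × 2.4 = $214,200.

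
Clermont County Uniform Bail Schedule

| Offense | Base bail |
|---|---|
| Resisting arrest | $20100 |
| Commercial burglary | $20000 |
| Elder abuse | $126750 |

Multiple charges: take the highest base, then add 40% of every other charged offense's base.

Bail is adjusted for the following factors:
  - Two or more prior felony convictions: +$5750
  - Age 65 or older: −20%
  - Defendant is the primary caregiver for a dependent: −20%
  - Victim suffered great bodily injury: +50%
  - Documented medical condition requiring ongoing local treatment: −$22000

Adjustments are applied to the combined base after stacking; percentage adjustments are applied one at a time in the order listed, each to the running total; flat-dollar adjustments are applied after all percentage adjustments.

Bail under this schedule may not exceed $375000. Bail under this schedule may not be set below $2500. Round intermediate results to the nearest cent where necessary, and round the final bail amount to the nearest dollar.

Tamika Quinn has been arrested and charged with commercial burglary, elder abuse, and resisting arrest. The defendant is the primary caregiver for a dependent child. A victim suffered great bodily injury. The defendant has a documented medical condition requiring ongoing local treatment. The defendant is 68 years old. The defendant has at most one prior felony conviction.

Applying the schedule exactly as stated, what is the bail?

Base amounts from the schedule: commercial burglary $20000; elder abuse $126750; resisting arrest $20100.
Stacking rule: highest base plus 40% of each additional charge. Highest is elder abuse at $126750. Additional: $20000 × 40% = $8000; $20100 × 40% = $8040. Combined base = $126750 + $16040 = $142790.
Age 65 or older (−20%): $142790 × 0.8 = $114232.
Defendant is the primary caregiver for a dependent (−20%): $114232 × 0.8 = $91385.60.
Victim suffered great bodily injury (+50%): $91385.60 × 1.5 = $137078.40.
Documented medical condition requiring ongoing local treatment (−$22000 flat): $137078.40 − $22000 = $115078.40.
$115078.40 is within the $375000 maximum.
$115078.40 is at or above the $2500 minimum.
Rounded to the nearest dollar: $115078.

$115078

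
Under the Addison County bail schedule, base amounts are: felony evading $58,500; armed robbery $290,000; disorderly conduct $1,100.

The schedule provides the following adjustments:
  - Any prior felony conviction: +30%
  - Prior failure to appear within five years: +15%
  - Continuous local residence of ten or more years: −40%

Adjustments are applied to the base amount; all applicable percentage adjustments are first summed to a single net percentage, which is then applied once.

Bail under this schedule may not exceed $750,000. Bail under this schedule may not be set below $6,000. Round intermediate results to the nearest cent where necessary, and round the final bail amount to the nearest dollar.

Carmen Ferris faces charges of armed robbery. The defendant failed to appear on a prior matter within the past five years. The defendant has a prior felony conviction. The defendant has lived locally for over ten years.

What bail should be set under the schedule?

Base amounts from the schedule: armed robbery $290,000.
Single charge. Combined base = $290,000.
Net percentage adjustment: +30% +15% −40% = +5%. $290,000 × 1.05 = $304,500.
$304,500 is within the $750,000 maximum.
$304,500 is at or above the $6,000 minimum.

$304,500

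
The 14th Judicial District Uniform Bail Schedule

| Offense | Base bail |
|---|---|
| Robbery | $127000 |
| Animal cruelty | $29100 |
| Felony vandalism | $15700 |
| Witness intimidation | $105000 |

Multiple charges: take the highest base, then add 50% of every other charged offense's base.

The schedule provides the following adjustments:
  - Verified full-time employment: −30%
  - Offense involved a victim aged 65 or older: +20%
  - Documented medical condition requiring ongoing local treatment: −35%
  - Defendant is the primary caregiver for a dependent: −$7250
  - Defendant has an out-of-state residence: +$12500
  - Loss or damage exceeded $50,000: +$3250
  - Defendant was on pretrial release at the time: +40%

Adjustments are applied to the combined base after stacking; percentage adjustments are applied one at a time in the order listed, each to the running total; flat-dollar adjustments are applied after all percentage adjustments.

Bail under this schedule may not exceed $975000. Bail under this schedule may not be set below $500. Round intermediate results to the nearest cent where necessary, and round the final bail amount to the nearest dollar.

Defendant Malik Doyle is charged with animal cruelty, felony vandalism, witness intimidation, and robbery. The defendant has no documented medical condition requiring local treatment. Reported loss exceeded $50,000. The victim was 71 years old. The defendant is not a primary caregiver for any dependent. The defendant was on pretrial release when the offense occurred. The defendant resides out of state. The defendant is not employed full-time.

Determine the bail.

Base amounts from the schedule: animal cruelty $29100; felony vandalism $15700; witness intimidation $105000; robbery $127000.
Stacking rule: highest base plus 50% of each additional charge. Highest is robbery at $127000. Additional: $29100 × 50% = $14550; $15700 × 50% = $7850; $105000 × 50% = $52500. Combined base = $127000 + $74900 = $201900.
Offense involved a victim aged 65 or older (+20%): $201900 × 1.2 = $242280.
Defendant was on pretrial release at the time (+40%): $242280 × 1.4 = $339192.
Defendant has an out-of-state residence (+$12500 flat): $339192 + $12500 = $351692.
Loss or damage exceeded $50,000 (+$3250 flat): $351692 + $3250 = $354942.
$354942 is within the $975000 maximum.
$354942 is at or above the $500 minimum.

$354942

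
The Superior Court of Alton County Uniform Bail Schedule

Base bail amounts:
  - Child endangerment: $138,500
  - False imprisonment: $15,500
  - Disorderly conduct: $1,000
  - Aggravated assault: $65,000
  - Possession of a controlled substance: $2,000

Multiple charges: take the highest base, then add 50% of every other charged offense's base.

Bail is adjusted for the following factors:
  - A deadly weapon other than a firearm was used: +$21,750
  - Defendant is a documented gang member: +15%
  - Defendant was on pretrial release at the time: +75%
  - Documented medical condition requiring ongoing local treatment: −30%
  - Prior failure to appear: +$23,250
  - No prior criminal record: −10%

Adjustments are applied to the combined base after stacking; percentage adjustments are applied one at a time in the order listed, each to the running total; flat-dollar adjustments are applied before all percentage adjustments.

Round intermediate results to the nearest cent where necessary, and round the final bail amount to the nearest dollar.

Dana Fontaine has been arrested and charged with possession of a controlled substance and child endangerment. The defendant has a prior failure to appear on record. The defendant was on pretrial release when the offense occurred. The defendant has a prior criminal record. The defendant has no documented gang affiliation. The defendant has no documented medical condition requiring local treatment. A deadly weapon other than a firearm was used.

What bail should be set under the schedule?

$322,875

Base amounts from the schedule: possession of a controlled substance $2,000; child endangerment $138,500.
Stacking rule: highest base plus 50% of each additional charge. Highest is child endangerment at $138,500. Additional: $2,000 × 50% = $1,000. Combined base = $138,500 + $1,000 = $139,500.
A deadly weapon other than a firearm was used (+$21,750 flat): $139,500 + $21,750 = $161,250.
Prior failure to appear (+$23,250 flat): $161,250 + $23,250 = $184,500.
Defendant was on pretrial release at the time (+75%): $184,500 × 1.75 = $322,875.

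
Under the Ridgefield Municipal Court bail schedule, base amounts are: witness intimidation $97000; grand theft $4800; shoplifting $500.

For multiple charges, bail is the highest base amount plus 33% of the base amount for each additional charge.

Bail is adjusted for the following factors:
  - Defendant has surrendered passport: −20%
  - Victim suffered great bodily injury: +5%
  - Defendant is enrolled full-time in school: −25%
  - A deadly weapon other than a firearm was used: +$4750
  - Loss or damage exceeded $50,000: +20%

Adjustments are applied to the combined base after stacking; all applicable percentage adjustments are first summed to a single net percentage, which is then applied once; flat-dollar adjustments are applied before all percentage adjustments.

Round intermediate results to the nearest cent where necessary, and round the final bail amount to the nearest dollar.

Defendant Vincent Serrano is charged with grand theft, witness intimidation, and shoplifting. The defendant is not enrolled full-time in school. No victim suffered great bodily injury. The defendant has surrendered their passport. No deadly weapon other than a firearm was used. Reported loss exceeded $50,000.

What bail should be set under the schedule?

Base amounts from the schedule: grand theft $4800; witness intimidation $97000; shoplifting $500.
Stacking rule: highest base plus 33% of each additional charge. Highest is witness intimidation at $97000. Additional: $4800 × 33% = $1584; $500 × 33% = $165. Combined base = $97000 + $1749 = $98749.
Net percentage adjustment: −20% +20% = +0%. $98749 × 1 = $98749.

$98749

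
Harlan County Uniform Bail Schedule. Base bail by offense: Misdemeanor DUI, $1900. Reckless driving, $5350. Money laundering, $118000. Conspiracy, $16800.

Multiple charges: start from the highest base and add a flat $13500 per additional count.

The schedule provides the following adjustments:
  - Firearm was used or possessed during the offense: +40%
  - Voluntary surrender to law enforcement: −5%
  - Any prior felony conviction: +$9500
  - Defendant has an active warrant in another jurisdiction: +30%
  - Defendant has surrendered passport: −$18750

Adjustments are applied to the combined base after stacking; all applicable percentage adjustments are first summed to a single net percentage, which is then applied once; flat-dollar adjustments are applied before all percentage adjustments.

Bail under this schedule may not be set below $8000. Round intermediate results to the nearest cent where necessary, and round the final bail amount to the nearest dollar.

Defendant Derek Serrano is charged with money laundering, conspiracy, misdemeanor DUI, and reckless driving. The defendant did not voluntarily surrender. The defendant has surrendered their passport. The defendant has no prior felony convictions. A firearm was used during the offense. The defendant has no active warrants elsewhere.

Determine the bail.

Base amounts from the schedule: money laundering $118000; conspiracy $16800; misdemeanor DUI $1900; reckless driving $5350.
Stacking rule: highest base plus $13500 per additional charge. Highest is money laundering at $118000; 3 additional charges → +$40500. Combined base = $158500.
Defendant has surrendered passport (−$18750 flat): $158500 − $18750 = $139750.
Firearm was used or possessed during the offense (+40%): $139750 × 1.4 = $195650.
$195650 is at or above the $8000 minimum.

$195650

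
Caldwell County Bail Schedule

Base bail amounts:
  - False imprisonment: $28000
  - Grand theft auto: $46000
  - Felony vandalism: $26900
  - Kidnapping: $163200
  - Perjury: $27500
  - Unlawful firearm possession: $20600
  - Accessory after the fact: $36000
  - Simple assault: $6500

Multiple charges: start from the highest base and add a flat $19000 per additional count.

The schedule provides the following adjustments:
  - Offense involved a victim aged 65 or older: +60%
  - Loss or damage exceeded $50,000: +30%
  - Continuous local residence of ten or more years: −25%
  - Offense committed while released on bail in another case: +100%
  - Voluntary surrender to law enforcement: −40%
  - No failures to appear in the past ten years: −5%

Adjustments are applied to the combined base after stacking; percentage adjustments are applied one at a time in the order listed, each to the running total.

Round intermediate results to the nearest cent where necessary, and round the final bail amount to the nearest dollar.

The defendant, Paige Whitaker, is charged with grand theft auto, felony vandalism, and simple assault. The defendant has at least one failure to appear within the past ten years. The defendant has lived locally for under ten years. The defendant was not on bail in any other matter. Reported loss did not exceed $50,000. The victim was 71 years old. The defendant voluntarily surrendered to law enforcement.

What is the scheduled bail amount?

Base amounts from the schedule: grand theft auto $46000; felony vandalism $26900; simple assault $6500.
Stacking rule: highest base plus $19000 per additional charge. Highest is grand theft auto at $46000; 2 additional charges → +$38000. Combined base = $84000.
Offense involved a victim aged 65 or older (+60%): $84000 × 1.6 = $134400.
Voluntary surrender to law enforcement (−40%): $134400 × 0.6 = $80640.

$80640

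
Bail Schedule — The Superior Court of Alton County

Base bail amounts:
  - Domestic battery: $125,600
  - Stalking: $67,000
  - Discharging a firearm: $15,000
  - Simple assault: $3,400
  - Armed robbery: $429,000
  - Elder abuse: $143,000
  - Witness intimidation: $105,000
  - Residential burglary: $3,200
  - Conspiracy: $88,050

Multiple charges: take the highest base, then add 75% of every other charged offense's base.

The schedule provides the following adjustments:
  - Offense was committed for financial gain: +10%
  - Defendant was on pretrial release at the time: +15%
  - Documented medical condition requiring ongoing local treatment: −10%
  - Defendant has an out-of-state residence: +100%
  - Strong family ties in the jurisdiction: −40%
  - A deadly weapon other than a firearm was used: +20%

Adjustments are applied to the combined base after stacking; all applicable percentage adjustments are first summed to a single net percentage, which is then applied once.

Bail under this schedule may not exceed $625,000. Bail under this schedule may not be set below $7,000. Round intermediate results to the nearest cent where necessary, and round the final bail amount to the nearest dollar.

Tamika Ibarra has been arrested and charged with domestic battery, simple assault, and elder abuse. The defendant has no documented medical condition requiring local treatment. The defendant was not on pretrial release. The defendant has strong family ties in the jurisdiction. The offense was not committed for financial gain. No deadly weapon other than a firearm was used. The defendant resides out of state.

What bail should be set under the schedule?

Base amounts from the schedule: domestic battery $125,600; simple assault $3,400; elder abuse $143,000.
Stacking rule: highest base plus 75% of each additional charge. Highest is elder abuse at $143,000. Additional: $125,600 × 75% = $94,200; $3,400 × 75% = $2,550. Combined base = $143,000 + $96,750 = $239,750.
Net percentage adjustment: +100% −40% = +60%. $239,750 × 1.6 = $383,600.
$383,600 is within the $625,000 maximum.
$383,600 is at or above the $7,000 minimum.

$383,600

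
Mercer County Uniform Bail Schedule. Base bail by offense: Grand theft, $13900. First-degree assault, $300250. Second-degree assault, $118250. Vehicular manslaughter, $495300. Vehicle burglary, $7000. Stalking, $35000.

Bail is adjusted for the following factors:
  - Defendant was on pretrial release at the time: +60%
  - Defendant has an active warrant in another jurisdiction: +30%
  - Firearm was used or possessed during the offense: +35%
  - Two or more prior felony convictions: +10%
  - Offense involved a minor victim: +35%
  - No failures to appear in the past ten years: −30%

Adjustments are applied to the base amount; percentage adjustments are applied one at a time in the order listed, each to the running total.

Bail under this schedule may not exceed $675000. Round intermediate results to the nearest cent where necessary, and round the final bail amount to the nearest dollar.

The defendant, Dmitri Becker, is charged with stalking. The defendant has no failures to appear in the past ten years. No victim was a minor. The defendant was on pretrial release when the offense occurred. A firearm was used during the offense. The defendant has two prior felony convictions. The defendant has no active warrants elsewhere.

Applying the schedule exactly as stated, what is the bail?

$58212

Base amounts from the schedule: stalking $35000.
Single charge. Combined base = $35000.
Defendant was on pretrial release at the time (+60%): $35000 × 1.6 = $56000.
Firearm was used or possessed during the offense (+35%): $56000 × 1.35 = $75600.
Two or more prior felony convictions (+10%): $75600 × 1.1 = $83160.
No failures to appear in the past ten years (−30%): $83160 × 0.7 = $58212.
$58212 is within the $675000 maximum.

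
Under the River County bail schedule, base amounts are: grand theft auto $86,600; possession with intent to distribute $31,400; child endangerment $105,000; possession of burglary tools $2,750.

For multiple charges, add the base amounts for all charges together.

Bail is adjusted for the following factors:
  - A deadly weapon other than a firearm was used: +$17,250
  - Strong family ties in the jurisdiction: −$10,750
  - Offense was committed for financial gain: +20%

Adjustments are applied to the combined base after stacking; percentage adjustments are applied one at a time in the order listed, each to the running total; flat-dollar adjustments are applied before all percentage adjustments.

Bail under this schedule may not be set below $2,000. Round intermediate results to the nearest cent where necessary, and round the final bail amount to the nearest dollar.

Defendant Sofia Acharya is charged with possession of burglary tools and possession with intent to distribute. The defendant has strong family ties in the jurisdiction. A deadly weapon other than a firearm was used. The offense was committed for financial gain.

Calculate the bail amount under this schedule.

$48,780

Base amounts from the schedule: possession of burglary tools $2,750; possession with intent to distribute $31,400.
Stacking rule: sum of all bases. $2,750 + $31,400 = $34,150.
A deadly weapon other than a firearm was used (+$17,250 flat): $34,150 + $17,250 = $51,400.
Strong family ties in the jurisdiction (−$10,750 flat): $51,400 − $10,750 = $40,650.
Offense was committed for financial gain (+20%): $40,650 × 1.2 = $48,780.
$48,780 is at or above the $2,000 minimum.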